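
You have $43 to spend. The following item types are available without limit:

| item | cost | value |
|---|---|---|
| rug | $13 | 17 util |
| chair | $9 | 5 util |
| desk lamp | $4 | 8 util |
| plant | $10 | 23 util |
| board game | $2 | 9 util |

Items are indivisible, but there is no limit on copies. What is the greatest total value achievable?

189 util

Best value-per-unit is board game at 9/2, and filling with it alone uses cost 21×2=42. No mix of the others beats 21×9 = 189.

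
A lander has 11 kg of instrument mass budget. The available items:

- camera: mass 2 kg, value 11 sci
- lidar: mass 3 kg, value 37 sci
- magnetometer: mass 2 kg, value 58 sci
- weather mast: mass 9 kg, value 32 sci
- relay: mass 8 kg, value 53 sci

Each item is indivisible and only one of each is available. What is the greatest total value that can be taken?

This is a 0/1 knapsack; check combinations near the capacity.
- magnetometer+relay: mass 2+8=10, value 58+53=111
- camera+lidar+magnetometer: mass 2+3+2=7, value 11+37+58=106
- lidar+magnetometer: mass 3+2=5, value 37+58=95
- magnetometer+weather mast: mass 2+9=11, value 58+32=90
Best: 111 sci.

111 sci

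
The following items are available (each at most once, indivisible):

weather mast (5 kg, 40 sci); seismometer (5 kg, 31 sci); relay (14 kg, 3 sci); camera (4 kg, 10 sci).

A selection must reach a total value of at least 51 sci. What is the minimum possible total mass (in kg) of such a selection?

10

Subsets with value ≥ 51, sorted by total mass:
- weather mast+seismometer: mass 10, value 71
- weather mast+seismometer+camera: mass 14, value 81
- weather mast+relay+camera: mass 23, value 53
Minimum mass: 10 kg.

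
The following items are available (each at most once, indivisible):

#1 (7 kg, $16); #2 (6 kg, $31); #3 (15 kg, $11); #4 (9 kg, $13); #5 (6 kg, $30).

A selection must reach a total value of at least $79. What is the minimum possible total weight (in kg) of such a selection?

Subsets with value ≥ 79, sorted by total weight:
- #1+#2+#4+#5: weight 28, value 90
- #1+#2+#3+#5: weight 34, value 88
- #2+#3+#4+#5: weight 36, value 85
- #1+#2+#3+#4+#5: weight 43, value 101
Minimum weight: 28 kg.

28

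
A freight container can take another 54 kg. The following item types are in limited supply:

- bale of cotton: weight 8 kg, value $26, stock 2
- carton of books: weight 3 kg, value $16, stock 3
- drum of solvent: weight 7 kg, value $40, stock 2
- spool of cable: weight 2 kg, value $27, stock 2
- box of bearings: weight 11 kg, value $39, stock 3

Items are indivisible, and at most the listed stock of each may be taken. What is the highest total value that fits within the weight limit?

$273

Top feasible selections:
- 2×bale of cotton + 3×carton of books + 2×drum of solvent + 2×spool of cable + 1×box of bearings: weight 54, value 273
- 1×bale of cotton + 2×carton of books + 2×drum of solvent + 2×spool of cable + 2×box of bearings: weight 54, value 270
Best: $273.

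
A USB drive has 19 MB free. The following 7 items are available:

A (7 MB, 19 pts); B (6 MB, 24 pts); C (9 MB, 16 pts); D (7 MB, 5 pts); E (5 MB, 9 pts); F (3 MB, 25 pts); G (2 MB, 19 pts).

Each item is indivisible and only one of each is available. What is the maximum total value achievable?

Check high-value combinations within 19 MB:
- A+B+F+G: size 7+6+3+2=18, value 19+24+25+19=87
- B+E+F+G: size 6+5+3+2=16, value 24+9+25+19=77
- B+D+F+G: size 6+7+3+2=18, value 24+5+25+19=73
- A+E+F+G: size 7+5+3+2=17, value 19+9+25+19=72
- C+E+F+G: size 9+5+3+2=19, value 16+9+25+19=69
Best: 87 pts.

87 pts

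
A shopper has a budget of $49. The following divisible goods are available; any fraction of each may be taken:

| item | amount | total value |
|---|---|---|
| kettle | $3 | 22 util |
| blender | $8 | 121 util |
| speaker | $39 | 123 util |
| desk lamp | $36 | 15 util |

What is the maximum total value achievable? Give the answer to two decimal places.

Take in order of value per unit:
- blender (121/8 per unit): all 8 → value 121, running total 121.00
- kettle (22/3 per unit): all 3 → value 22, running total 143.00
- speaker (123/39 per unit): 38 of 39 → value 38×123/39 = 119.8462, running total 262.85
Total 262.85.

262.85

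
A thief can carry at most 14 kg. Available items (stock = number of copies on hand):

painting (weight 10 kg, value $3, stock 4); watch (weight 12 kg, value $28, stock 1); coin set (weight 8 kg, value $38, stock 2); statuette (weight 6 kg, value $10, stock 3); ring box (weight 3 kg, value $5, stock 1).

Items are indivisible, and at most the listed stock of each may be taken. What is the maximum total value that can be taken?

$48

Best selections within weight 14 and stock limits:
- 1×coin set + 1×statuette: weight 14, value 48
- 1×coin set + 1×ring box: weight 11, value 43
- 1×coin set: weight 8, value 38
Best: $48.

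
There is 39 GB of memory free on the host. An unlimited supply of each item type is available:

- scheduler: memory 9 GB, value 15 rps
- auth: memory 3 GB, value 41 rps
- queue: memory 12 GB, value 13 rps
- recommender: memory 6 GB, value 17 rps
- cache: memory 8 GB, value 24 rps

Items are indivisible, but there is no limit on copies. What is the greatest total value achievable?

Best value-per-unit is auth at 41/3, and filling with it alone uses memory 13×3=39. No mix of the others beats 13×41 = 533.

533 rps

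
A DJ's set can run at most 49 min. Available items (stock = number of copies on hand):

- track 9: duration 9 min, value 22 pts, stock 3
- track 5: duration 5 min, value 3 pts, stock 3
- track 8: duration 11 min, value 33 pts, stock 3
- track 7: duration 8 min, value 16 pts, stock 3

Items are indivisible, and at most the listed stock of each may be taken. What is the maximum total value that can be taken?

Best selections within duration 49 and stock limits:
- 3×track 9 + 2×track 8: duration 49, value 132
- 3×track 8 + 2×track 7: duration 49, value 131
Best: 132 pts.

132 pts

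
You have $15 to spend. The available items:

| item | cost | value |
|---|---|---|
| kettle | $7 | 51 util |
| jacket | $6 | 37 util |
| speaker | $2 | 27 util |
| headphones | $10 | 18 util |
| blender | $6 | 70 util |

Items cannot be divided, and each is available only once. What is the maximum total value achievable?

148 util

Check high-value combinations within $15:
- kettle+speaker+blender: cost 7+2+6=15, value 51+27+70=148
- jacket+speaker+blender: cost 6+2+6=14, value 37+27+70=134
- kettle+blender: cost 7+6=13, value 51+70=121
Best: 148 util.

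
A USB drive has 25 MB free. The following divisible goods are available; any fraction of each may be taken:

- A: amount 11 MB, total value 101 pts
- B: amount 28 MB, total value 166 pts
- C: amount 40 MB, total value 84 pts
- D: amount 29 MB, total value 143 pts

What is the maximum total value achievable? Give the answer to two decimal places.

Take in order of value per unit:
- A (101/11 per unit): all 11 → value 101, running total 101.00
- B (166/28 per unit): 14 of 28 → value 14×166/28 = 83.0000, running total 184.00
Total 184.00.

184.00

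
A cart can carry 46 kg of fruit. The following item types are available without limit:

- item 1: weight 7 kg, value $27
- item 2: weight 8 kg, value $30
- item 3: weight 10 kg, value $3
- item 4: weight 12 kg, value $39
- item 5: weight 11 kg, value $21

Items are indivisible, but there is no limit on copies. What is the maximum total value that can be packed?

$174

Best value-per-unit is item 1 at 27/7; filling with it alone gives 6×27 = 162.
Optimal mix: 2×item 1 + 4×item 2 → weight 46, value 174.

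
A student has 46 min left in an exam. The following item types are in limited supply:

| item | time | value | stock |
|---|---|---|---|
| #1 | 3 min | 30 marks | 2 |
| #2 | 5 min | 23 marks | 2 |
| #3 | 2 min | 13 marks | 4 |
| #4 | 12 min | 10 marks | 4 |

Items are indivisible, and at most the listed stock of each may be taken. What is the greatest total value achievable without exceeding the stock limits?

Best selections within time 46 and stock limits:
- 2×#1 + 2×#2 + 4×#3 + 1×#4: time 36, value 168
- 2×#1 + 2×#2 + 3×#3 + 2×#4: time 46, value 165
- 2×#1 + 2×#2 + 4×#3: time 24, value 158
- 2×#1 + 2×#2 + 3×#3 + 1×#4: time 34, value 155
Best: 168 marks.

168 marks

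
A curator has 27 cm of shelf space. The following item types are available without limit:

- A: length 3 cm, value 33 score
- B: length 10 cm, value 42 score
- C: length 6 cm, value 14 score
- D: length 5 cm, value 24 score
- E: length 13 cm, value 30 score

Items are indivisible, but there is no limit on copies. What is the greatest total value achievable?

Best value-per-unit is A at 33/3, and filling with it alone uses length 9×3=27. No mix of the others beats 9×33 = 297.

297 score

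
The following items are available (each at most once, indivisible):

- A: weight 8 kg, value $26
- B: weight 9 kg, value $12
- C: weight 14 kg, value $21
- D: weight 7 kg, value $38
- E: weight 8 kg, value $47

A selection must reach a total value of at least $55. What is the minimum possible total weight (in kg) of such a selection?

15

Subsets with value ≥ 55, sorted by total weight:
- D+E: weight 15, value 85
- A+D: weight 15, value 64
- A+E: weight 16, value 73
Minimum weight: 15 kg.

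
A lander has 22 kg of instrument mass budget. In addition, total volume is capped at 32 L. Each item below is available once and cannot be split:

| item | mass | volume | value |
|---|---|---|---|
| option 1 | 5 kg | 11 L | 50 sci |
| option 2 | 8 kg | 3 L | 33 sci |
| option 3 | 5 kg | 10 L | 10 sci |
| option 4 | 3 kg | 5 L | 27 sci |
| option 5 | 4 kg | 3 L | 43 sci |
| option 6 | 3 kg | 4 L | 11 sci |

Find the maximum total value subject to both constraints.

Feasible sets respecting both limits:
- option 1+option 2+option 4+option 5: mass 20, volume 22, value 153
- option 1+option 2+option 5+option 6: mass 20, volume 21, value 137
- option 1+option 2+option 3+option 5: mass 22, volume 27, value 136
Best: 153 sci.

153 sci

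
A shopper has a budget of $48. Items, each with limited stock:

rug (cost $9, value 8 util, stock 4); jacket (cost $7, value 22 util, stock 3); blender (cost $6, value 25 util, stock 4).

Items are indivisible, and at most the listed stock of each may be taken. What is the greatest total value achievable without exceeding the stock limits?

166 util

Best selections within cost 48 and stock limits:
- 3×jacket + 4×blender: cost 45, value 166
- 1×rug + 2×jacket + 4×blender: cost 47, value 152
- 1×rug + 3×jacket + 3×blender: cost 48, value 149
- 2×jacket + 4×blender: cost 38, value 144
Best: 166 util.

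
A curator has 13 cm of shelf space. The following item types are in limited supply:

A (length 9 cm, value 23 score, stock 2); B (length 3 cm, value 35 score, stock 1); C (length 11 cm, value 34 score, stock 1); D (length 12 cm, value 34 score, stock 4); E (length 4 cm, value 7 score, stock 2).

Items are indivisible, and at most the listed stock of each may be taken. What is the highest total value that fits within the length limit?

Top feasible selections:
- 1×A + 1×B: length 12, value 58
- 1×B + 2×E: length 11, value 49
- 1×B + 1×E: length 7, value 42
- 1×B: length 3, value 35
Best: 58 score.

58 score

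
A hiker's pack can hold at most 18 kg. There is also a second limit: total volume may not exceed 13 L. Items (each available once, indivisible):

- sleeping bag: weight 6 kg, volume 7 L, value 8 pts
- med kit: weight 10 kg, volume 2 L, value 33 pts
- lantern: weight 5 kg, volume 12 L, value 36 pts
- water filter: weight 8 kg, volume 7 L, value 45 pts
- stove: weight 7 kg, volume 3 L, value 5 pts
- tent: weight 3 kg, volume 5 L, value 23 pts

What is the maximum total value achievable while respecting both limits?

78 pts

Feasible sets respecting both limits:
- med kit+water filter: weight 18, volume 9, value 78
- water filter+tent: weight 11, volume 12, value 68
- med kit+tent: weight 13, volume 7, value 56
- water filter+stove: weight 15, volume 10, value 50
Best: 78 pts.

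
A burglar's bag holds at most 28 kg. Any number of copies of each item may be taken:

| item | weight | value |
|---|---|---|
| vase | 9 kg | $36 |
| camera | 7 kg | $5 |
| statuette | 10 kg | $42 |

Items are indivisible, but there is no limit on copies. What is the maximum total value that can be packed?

$114

Best value-per-unit is statuette at 42/10; filling with it alone gives 2×42 = 84.
Optimal mix: 2×vase + 1×statuette → weight 28, value 114.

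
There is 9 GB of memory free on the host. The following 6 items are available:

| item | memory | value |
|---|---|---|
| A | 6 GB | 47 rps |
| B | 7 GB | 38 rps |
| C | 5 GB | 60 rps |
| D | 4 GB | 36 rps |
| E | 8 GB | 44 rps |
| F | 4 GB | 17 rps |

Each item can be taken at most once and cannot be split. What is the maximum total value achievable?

This is a 0/1 knapsack; check combinations near the capacity.
- C+D: memory 5+4=9, value 60+36=96
- C+F: memory 5+4=9, value 60+17=77
- C: memory 5, value 60
- D+F: memory 4+4=8, value 36+17=53
Best: 96 rps.

96 rps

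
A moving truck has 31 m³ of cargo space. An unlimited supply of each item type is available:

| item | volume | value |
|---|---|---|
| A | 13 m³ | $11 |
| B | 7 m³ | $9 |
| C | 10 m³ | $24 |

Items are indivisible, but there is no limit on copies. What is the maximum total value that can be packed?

Best value-per-unit is C at 24/10, and filling with it alone uses volume 3×10=30. No mix of the others beats 3×24 = 72.

$72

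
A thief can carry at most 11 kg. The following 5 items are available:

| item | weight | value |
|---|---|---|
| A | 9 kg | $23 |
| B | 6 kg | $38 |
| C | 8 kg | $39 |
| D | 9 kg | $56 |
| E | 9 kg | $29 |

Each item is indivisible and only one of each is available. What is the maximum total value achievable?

Check high-value combinations within 11 kg:
- D: weight 9, value 56
- C: weight 8, value 39
- B: weight 6, value 38
- E: weight 9, value 29
- A: weight 9, value 23
Best: $56.

$56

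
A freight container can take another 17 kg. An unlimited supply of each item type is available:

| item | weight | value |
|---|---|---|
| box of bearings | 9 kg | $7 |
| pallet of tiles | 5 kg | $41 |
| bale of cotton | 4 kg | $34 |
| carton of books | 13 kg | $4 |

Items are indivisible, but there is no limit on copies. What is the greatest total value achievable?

Best value-per-unit is bale of cotton at 34/4; filling with it alone gives 4×34 = 136.
Optimal mix: 1×pallet of tiles + 3×bale of cotton → weight 17, value 143.

$143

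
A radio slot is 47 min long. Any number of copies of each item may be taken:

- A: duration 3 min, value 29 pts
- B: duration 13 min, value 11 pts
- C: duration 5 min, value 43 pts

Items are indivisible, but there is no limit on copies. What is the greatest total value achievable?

449 pts

Best value-per-unit is A at 29/3; filling with it alone gives 15×29 = 435.
Optimal mix: 14×A + 1×C → duration 47, value 449.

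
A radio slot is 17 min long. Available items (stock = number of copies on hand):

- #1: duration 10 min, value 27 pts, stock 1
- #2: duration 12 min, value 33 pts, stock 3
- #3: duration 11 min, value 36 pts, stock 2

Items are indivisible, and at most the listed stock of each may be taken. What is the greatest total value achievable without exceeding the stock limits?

36 pts

Top feasible selections:
- 1×#3: duration 11, value 36
- 1×#2: duration 12, value 33
- 1×#1: duration 10, value 27
Best: 36 pts.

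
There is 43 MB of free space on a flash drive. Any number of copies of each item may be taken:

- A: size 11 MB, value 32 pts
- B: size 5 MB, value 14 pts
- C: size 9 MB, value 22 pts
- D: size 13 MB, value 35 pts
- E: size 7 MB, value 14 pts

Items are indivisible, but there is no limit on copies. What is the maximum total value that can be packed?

Best value-per-unit is A at 32/11; filling with it alone gives 3×32 = 96.
Optimal mix: 3×A + 2×B → size 43, value 124.

124 pts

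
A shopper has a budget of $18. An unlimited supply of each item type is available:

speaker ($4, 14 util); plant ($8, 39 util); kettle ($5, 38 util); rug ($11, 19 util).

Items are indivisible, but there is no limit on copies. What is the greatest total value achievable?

Best value-per-unit is kettle at 38/5; filling with it alone gives 3×38 = 114.
Optimal mix: 1×plant + 2×kettle → cost 18, value 115.

115 util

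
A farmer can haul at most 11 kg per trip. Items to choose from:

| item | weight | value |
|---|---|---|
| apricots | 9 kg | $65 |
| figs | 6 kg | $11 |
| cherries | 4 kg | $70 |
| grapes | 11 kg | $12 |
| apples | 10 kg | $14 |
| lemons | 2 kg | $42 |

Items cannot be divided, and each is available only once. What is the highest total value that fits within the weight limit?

This is a 0/1 knapsack; check combinations near the capacity.
- cherries+lemons: weight 4+2=6, value 70+42=112
- apricots+lemons: weight 9+2=11, value 65+42=107
- figs+cherries: weight 6+4=10, value 11+70=81
Best: $112.

$112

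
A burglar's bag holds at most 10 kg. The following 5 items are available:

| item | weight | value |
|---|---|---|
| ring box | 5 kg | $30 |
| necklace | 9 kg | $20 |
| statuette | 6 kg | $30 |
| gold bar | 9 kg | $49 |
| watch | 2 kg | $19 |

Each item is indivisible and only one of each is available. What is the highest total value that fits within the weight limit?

This is a 0/1 knapsack; check combinations near the capacity.
- ring box+watch: weight 5+2=7, value 30+19=49
- statuette+watch: weight 6+2=8, value 30+19=49
- gold bar: weight 9, value 49
- ring box: weight 5, value 30
Best: $49.

$49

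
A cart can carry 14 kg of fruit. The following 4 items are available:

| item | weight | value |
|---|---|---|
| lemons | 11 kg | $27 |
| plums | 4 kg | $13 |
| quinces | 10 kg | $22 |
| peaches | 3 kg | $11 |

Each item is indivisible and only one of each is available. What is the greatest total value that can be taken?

This is a 0/1 knapsack; check combinations near the capacity.
- lemons+peaches: weight 11+3=14, value 27+11=38
- plums+quinces: weight 4+10=14, value 13+22=35
- quinces+peaches: weight 10+3=13, value 22+11=33
- lemons: weight 11, value 27
Best: $38.

$38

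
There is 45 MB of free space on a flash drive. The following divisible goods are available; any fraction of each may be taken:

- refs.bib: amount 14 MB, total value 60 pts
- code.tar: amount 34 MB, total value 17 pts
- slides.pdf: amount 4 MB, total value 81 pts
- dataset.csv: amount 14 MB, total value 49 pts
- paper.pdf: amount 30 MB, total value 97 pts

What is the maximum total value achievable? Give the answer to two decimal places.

232.03

Take in order of value per unit:
- slides.pdf (81/4 per unit): all 4 → value 81, running total 81.00
- refs.bib (60/14 per unit): all 14 → value 60, running total 141.00
- dataset.csv (49/14 per unit): all 14 → value 49, running total 190.00
- paper.pdf (97/30 per unit): 13 of 30 → value 13×97/30 = 42.0333, running total 232.03
Total 232.03.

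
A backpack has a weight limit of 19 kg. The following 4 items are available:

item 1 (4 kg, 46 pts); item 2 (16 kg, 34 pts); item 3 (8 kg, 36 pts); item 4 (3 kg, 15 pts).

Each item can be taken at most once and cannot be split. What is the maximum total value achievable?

Check high-value combinations within 19 kg:
- item 1+item 3+item 4: weight 4+8+3=15, value 46+36+15=97
- item 1+item 3: weight 4+8=12, value 46+36=82
- item 1+item 4: weight 4+3=7, value 46+15=61
- item 3+item 4: weight 8+3=11, value 36+15=51
- item 2+item 4: weight 16+3=19, value 34+15=49
Best: 97 pts.

97 pts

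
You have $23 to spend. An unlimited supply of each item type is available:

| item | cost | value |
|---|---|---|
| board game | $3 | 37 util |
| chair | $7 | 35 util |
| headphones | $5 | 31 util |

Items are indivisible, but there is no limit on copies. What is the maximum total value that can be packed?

259 util

Best value-per-unit is board game at 37/3, and filling with it alone uses cost 7×3=21. No mix of the others beats 7×37 = 259.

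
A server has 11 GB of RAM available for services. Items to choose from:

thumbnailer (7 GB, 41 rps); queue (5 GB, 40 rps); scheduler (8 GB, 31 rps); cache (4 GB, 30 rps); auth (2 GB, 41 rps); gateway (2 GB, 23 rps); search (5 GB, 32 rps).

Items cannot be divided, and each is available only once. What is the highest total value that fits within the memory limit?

111 rps

This is a 0/1 knapsack; check combinations near the capacity.
- queue+cache+auth: memory 5+4+2=11, value 40+30+41=111
- thumbnailer+auth+gateway: memory 7+2+2=11, value 41+41+23=105
- queue+auth+gateway: memory 5+2+2=9, value 40+41+23=104
- cache+auth+search: memory 4+2+5=11, value 30+41+32=103
- auth+gateway+search: memory 2+2+5=9, value 41+23+32=96
Best: 111 rps.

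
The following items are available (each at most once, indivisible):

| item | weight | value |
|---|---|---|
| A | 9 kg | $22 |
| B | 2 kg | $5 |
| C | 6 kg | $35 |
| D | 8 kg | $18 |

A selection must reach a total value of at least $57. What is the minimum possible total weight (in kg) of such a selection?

15

Subsets with value ≥ 57, sorted by total weight:
- A+C: weight 15, value 57
- B+C+D: weight 16, value 58
Minimum weight: 15 kg.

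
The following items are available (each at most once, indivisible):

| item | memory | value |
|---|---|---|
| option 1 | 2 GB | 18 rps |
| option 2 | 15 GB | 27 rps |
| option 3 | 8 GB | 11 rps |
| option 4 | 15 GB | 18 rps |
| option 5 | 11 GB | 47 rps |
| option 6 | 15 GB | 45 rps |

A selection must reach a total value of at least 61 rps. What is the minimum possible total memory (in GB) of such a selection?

13

Subsets with value ≥ 61, sorted by total memory:
- option 1+option 5: memory 13, value 65
- option 1+option 6: memory 17, value 63
Minimum memory: 13 GB.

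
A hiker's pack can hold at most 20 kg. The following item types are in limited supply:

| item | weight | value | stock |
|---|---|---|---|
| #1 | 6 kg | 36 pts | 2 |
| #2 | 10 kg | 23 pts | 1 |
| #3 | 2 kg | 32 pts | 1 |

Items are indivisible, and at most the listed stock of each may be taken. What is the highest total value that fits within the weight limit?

Best selections within weight 20 and stock limits:
- 2×#1 + 1×#3: weight 14, value 104
- 1×#1 + 1×#2 + 1×#3: weight 18, value 91
- 2×#1: weight 12, value 72
- 1×#1 + 1×#3: weight 8, value 68
Best: 104 pts.

104 pts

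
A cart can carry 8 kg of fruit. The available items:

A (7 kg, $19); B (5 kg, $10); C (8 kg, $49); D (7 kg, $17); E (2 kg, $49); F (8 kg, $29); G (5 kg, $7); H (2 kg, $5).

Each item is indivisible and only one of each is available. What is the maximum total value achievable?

$59

Check high-value combinations within 8 kg:
- B+E: weight 5+2=7, value 10+49=59
- E+G: weight 2+5=7, value 49+7=56
- E+H: weight 2+2=4, value 49+5=54
- E: weight 2, value 49
- C: weight 8, value 49
Best: $59.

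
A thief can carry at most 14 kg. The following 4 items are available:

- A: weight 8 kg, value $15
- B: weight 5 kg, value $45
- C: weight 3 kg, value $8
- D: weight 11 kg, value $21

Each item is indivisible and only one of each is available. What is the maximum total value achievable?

Check high-value combinations within 14 kg:
- A+B: weight 8+5=13, value 15+45=60
- B+C: weight 5+3=8, value 45+8=53
- B: weight 5, value 45
Best: $60.

$60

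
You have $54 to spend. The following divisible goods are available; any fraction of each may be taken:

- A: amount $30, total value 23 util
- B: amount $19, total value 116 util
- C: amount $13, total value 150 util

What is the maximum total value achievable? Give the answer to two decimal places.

Take in order of value per unit:
- C (150/13 per unit): all 13 → value 150, running total 150.00
- B (116/19 per unit): all 19 → value 116, running total 266.00
- A (23/30 per unit): 22 of 30 → value 22×23/30 = 16.8667, running total 282.87
Total 282.87.

282.87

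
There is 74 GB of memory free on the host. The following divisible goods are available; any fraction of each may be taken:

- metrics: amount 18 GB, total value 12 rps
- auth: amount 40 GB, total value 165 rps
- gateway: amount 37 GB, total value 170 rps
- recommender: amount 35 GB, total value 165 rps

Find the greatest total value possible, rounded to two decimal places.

Take in order of value per unit:
- recommender (165/35 per unit): all 35 → value 165, running total 165.00
- gateway (170/37 per unit): all 37 → value 170, running total 335.00
- auth (165/40 per unit): 2 of 40 → value 2×165/40 = 8.2500, running total 343.25
Total 343.25.

343.25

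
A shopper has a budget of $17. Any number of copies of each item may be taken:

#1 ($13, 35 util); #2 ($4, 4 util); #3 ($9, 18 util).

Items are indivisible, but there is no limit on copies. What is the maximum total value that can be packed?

39 util

Best value-per-unit is #1 at 35/13; filling with it alone gives 1×35 = 35.
Optimal mix: 1×#1 + 1×#2 → cost 17, value 39.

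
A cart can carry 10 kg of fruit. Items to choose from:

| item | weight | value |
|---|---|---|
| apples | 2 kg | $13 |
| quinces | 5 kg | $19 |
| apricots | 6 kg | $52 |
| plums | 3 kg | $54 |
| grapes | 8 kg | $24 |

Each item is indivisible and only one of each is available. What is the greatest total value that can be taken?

$106

Check high-value combinations within 10 kg:
- apricots+plums: weight 6+3=9, value 52+54=106
- apples+quinces+plums: weight 2+5+3=10, value 13+19+54=86
- quinces+plums: weight 5+3=8, value 19+54=73
- apples+plums: weight 2+3=5, value 13+54=67
- apples+apricots: weight 2+6=8, value 13+52=65
Best: $106.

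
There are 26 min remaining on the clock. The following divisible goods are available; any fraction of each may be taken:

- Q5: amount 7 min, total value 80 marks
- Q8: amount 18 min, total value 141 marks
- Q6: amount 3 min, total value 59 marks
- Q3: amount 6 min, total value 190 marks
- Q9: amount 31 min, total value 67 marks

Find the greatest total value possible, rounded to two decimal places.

Take in order of value per unit:
- Q3 (190/6 per unit): all 6 → value 190, running total 190.00
- Q6 (59/3 per unit): all 3 → value 59, running total 249.00
- Q5 (80/7 per unit): all 7 → value 80, running total 329.00
- Q8 (141/18 per unit): 10 of 18 → value 10×141/18 = 78.3333, running total 407.33
Total 407.33.

407.33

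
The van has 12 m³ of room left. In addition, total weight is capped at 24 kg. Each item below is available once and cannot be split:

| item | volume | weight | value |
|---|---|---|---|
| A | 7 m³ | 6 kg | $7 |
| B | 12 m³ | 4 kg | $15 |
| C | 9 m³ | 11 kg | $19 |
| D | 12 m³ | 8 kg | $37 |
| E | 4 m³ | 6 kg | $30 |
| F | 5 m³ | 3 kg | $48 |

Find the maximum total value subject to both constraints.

Feasible sets respecting both limits:
- E+F: volume 9, weight 9, value 78
- A+F: volume 12, weight 9, value 55
- F: volume 5, weight 3, value 48
Best: $78.

$78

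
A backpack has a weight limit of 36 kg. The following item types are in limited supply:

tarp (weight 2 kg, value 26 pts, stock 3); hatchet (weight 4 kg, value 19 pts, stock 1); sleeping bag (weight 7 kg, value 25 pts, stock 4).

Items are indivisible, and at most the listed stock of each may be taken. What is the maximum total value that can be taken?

178 pts

Best selections within weight 36 and stock limits:
- 3×tarp + 4×sleeping bag: weight 34, value 178
- 3×tarp + 1×hatchet + 3×sleeping bag: weight 31, value 172
- 2×tarp + 1×hatchet + 4×sleeping bag: weight 36, value 171
Best: 178 pts.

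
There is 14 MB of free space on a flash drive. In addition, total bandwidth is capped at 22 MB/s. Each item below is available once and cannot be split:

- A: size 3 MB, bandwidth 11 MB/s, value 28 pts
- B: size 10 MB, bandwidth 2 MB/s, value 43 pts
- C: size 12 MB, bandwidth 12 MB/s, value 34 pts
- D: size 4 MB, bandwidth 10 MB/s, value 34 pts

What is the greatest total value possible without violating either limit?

77 pts

Feasible sets respecting both limits:
- B+D: size 14, bandwidth 12, value 77
- A+B: size 13, bandwidth 13, value 71
- A+D: size 7, bandwidth 21, value 62
Best: 77 pts.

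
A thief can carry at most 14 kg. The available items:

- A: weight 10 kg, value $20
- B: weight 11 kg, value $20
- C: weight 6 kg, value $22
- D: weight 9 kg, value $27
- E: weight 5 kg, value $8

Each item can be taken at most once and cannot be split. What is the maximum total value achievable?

$35

Check high-value combinations within 14 kg:
- D+E: weight 9+5=14, value 27+8=35
- C+E: weight 6+5=11, value 22+8=30
- D: weight 9, value 27
Best: $35.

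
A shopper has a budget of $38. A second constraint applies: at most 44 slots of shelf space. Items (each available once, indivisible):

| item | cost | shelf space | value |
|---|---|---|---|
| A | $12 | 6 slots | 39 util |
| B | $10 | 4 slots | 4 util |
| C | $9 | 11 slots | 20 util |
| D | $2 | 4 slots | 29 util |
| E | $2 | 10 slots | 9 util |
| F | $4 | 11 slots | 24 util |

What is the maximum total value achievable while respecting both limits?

Feasible sets respecting both limits:
- A+C+D+E+F: cost 29, shelf space 42, value 121
- A+B+C+D+F: cost 37, shelf space 36, value 116
- A+C+D+F: cost 27, shelf space 32, value 112
- A+B+D+E+F: cost 30, shelf space 35, value 105
Best: 121 util.

121 util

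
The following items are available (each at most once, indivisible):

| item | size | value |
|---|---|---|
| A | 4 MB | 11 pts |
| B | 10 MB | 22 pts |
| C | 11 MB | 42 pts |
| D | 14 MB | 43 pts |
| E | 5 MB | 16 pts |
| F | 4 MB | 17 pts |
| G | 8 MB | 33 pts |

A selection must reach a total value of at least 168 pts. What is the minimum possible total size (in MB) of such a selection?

Subsets with value ≥ 168, sorted by total size:
- A+B+C+D+F+G: size 51, value 168
- B+C+D+E+F+G: size 52, value 173
- A+B+C+D+E+F+G: size 56, value 184
Minimum size: 51 MB.

51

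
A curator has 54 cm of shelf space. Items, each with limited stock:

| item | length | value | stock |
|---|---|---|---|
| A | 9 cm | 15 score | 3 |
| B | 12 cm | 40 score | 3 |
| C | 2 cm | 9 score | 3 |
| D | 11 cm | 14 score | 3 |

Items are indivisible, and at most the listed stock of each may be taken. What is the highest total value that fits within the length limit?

Top feasible selections:
- 1×A + 3×B + 3×C: length 51, value 162
- 3×B + 3×C + 1×D: length 53, value 161
- 1×A + 3×B + 2×C: length 49, value 153
Best: 162 score.

162 score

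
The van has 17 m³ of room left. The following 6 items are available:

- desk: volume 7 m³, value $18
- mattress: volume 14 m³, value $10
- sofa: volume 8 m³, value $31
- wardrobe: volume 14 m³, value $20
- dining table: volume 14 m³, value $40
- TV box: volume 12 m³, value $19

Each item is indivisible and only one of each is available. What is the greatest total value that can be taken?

$49

Check high-value combinations within 17 m³:
- desk+sofa: volume 7+8=15, value 18+31=49
- dining table: volume 14, value 40
- sofa: volume 8, value 31
- wardrobe: volume 14, value 20
- TV box: volume 12, value 19
Best: $49.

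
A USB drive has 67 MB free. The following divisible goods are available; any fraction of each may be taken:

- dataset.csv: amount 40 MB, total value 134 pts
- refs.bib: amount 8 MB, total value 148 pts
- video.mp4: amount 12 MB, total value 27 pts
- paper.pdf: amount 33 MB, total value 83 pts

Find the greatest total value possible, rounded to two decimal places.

Take in order of value per unit:
- refs.bib (148/8 per unit): all 8 → value 148, running total 148.00
- dataset.csv (134/40 per unit): all 40 → value 134, running total 282.00
- paper.pdf (83/33 per unit): 19 of 33 → value 19×83/33 = 47.7879, running total 329.79
Total 329.79.

329.79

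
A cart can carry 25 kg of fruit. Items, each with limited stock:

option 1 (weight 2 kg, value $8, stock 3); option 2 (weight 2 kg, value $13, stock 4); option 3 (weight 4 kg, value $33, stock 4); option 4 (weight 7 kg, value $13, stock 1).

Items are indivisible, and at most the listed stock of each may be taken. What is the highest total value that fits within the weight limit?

Top feasible selections:
- 4×option 2 + 4×option 3: weight 24, value 184
- 1×option 1 + 3×option 2 + 4×option 3: weight 24, value 179
- 2×option 1 + 2×option 2 + 4×option 3: weight 24, value 174
- 3×option 2 + 4×option 3: weight 22, value 171
Best: $184.

$184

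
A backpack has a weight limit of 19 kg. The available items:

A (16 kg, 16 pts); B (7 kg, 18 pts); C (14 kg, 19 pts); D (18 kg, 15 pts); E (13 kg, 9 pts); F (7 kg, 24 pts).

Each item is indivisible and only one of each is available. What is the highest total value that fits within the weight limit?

42 pts

Check high-value combinations within 19 kg:
- B+F: weight 7+7=14, value 18+24=42
- F: weight 7, value 24
- C: weight 14, value 19
- B: weight 7, value 18
Best: 42 pts.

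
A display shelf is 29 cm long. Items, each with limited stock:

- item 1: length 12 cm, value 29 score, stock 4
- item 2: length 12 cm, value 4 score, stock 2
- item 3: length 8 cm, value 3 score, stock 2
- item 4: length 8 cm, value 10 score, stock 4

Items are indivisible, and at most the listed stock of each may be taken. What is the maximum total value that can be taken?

58 score

Best selections within length 29 and stock limits:
- 2×item 1: length 24, value 58
- 1×item 1 + 2×item 4: length 28, value 49
- 1×item 1 + 1×item 3 + 1×item 4: length 28, value 42
Best: 58 score.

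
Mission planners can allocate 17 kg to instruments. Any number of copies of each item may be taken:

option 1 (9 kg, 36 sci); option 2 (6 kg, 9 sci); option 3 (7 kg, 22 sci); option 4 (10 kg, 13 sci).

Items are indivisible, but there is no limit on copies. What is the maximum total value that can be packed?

58 sci

Best value-per-unit is option 1 at 36/9; filling with it alone gives 1×36 = 36.
Optimal mix: 1×option 1 + 1×option 3 → mass 16, value 58.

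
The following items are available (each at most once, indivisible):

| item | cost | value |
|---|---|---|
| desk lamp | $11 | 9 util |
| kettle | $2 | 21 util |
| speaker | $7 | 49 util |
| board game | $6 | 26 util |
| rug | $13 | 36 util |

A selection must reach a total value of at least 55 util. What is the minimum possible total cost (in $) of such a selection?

Subsets with value ≥ 55, sorted by total cost:
- kettle+speaker: cost 9, value 70
- speaker+board game: cost 13, value 75
- kettle+speaker+board game: cost 15, value 96
Minimum cost: 9 $.

9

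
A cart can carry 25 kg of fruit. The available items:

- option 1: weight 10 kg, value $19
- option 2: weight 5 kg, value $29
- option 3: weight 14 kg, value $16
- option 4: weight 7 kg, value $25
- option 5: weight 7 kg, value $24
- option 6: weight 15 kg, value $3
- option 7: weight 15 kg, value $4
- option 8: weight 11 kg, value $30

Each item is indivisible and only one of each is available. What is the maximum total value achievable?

Check high-value combinations within 25 kg:
- option 2+option 4+option 8: weight 5+7+11=23, value 29+25+30=84
- option 2+option 5+option 8: weight 5+7+11=23, value 29+24+30=83
- option 4+option 5+option 8: weight 7+7+11=25, value 25+24+30=79
Best: $84.

$84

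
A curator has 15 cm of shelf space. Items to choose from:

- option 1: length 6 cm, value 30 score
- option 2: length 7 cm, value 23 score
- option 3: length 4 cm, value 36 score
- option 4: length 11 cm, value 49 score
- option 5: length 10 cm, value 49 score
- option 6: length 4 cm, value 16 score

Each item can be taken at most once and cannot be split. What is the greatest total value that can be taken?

85 score

Check high-value combinations within 15 cm:
- option 3+option 5: length 4+10=14, value 36+49=85
- option 3+option 4: length 4+11=15, value 36+49=85
- option 1+option 3+option 6: length 6+4+4=14, value 30+36+16=82
- option 2+option 3+option 6: length 7+4+4=15, value 23+36+16=75
- option 1+option 3: length 6+4=10, value 30+36=66
Best: 85 score.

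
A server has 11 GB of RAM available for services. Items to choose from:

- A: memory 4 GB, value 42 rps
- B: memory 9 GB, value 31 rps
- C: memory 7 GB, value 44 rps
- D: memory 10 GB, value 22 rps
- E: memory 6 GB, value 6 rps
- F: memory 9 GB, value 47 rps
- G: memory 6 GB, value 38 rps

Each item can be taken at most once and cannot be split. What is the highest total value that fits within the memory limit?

Check high-value combinations within 11 GB:
- A+C: memory 4+7=11, value 42+44=86
- A+G: memory 4+6=10, value 42+38=80
- A+E: memory 4+6=10, value 42+6=48
- F: memory 9, value 47
- C: memory 7, value 44
Best: 86 rps.

86 rps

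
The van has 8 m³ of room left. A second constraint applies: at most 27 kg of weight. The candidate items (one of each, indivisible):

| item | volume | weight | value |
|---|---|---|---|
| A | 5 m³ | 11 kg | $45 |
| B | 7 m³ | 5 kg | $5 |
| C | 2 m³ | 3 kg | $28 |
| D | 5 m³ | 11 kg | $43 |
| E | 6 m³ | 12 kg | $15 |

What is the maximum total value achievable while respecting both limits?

$73

Feasible sets respecting both limits:
- A+C: volume 7, weight 14, value 73
- C+D: volume 7, weight 14, value 71
- A: volume 5, weight 11, value 45
Best: $73.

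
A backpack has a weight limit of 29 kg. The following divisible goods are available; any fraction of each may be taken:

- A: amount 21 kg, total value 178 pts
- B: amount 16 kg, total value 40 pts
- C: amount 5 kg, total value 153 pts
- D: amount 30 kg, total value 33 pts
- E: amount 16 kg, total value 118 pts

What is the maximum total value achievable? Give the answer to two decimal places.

Take in order of value per unit:
- C (153/5 per unit): all 5 → value 153, running total 153.00
- A (178/21 per unit): all 21 → value 178, running total 331.00
- E (118/16 per unit): 3 of 16 → value 3×118/16 = 22.1250, running total 353.13
Total 353.13.

353.13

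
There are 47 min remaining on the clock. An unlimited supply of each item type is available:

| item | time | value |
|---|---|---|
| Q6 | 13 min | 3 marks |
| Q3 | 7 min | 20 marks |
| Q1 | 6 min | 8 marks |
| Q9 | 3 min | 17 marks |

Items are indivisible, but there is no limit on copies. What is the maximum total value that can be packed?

255 marks

Best value-per-unit is Q9 at 17/3, and filling with it alone uses time 15×3=45. No mix of the others beats 15×17 = 255.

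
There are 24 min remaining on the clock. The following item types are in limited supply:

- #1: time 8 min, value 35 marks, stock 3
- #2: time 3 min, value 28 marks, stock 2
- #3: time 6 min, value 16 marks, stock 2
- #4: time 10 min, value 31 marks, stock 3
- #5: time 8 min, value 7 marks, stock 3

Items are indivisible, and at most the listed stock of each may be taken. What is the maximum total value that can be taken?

126 marks

Best selections within time 24 and stock limits:
- 2×#1 + 2×#2: time 22, value 126
- 1×#1 + 2×#2 + 1×#4: time 24, value 122
- 1×#1 + 2×#2 + 1×#3: time 20, value 107
- 3×#1: time 24, value 105
Best: 126 marks.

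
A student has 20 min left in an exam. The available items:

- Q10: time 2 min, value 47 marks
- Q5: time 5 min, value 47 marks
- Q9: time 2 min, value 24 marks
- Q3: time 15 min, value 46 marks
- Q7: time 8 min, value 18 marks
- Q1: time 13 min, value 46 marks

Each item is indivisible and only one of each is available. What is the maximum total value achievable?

140 marks

Check high-value combinations within 20 min:
- Q10+Q5+Q1: time 2+5+13=20, value 47+47+46=140
- Q10+Q5+Q9+Q7: time 2+5+2+8=17, value 47+47+24+18=136
- Q10+Q5+Q9: time 2+5+2=9, value 47+47+24=118
- Q10+Q9+Q1: time 2+2+13=17, value 47+24+46=117
Best: 140 marks.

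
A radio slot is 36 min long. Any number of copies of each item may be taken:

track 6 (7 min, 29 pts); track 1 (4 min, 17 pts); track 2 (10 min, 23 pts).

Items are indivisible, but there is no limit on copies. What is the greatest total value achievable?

153 pts

Best value-per-unit is track 1 at 17/4, and filling with it alone uses duration 9×4=36. No mix of the others beats 9×17 = 153.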